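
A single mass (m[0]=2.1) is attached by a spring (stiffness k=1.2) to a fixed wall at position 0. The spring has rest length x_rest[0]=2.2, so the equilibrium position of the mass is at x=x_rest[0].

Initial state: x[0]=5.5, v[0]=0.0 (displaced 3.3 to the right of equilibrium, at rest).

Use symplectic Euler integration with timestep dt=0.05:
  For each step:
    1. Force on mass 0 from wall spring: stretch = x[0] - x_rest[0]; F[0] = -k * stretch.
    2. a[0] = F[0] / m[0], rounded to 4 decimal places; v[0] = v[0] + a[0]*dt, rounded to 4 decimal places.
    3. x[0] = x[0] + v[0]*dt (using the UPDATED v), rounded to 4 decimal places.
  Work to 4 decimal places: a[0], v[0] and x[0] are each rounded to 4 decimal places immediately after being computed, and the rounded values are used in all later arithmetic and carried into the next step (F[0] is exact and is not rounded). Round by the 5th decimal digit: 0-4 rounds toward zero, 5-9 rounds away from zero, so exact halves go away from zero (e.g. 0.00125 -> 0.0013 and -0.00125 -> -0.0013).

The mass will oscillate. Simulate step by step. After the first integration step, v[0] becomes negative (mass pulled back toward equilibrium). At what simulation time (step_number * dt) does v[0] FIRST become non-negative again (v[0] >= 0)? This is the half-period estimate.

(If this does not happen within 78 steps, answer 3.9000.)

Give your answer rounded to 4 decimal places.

Step 0: x=[5.5000] v=[0.0000]
Step 1: x=[5.4953] v=[-0.0943]
Step 2: x=[5.4859] v=[-0.1885]
Step 3: x=[5.4718] v=[-0.2824]
Step 4: x=[5.4530] v=[-0.3759]
Step 5: x=[5.4296] v=[-0.4688]
Step 6: x=[5.4015] v=[-0.5611]
Step 7: x=[5.3689] v=[-0.6526]
Step 8: x=[5.3317] v=[-0.7431]
Step 9: x=[5.2901] v=[-0.8326]
Step 10: x=[5.2441] v=[-0.9209]
Step 11: x=[5.1937] v=[-1.0079]
Step 12: x=[5.1390] v=[-1.0934]
Step 13: x=[5.0801] v=[-1.1774]
Step 14: x=[5.0171] v=[-1.2597]
Step 15: x=[4.9501] v=[-1.3402]
Step 16: x=[4.8792] v=[-1.4188]
Step 17: x=[4.8044] v=[-1.4954]
Step 18: x=[4.7259] v=[-1.5698]
Step 19: x=[4.6438] v=[-1.6420]
Step 20: x=[4.5582] v=[-1.7118]
Step 21: x=[4.4692] v=[-1.7792]
Step 22: x=[4.3770] v=[-1.8440]
Step 23: x=[4.2817] v=[-1.9062]
Step 24: x=[4.1834] v=[-1.9657]
Step 25: x=[4.0823] v=[-2.0224]
Step 26: x=[3.9785] v=[-2.0762]
Step 27: x=[3.8722] v=[-2.1270]
Step 28: x=[3.7635] v=[-2.1748]
Step 29: x=[3.6525] v=[-2.2195]
Step 30: x=[3.5395] v=[-2.2610]
Step 31: x=[3.4245] v=[-2.2993]
Step 32: x=[3.3078] v=[-2.3343]
Step 33: x=[3.1895] v=[-2.3660]
Step 34: x=[3.0698] v=[-2.3943]
Step 35: x=[2.9488] v=[-2.4192]
Step 36: x=[2.8268] v=[-2.4406]
Step 37: x=[2.7039] v=[-2.4585]
Step 38: x=[2.5803] v=[-2.4729]
Step 39: x=[2.4561] v=[-2.4838]
Step 40: x=[2.3315] v=[-2.4911]
Step 41: x=[2.2068] v=[-2.4949]
Step 42: x=[2.0820] v=[-2.4951]
Step 43: x=[1.9574] v=[-2.4917]
Step 44: x=[1.8332] v=[-2.4848]
Step 45: x=[1.7095] v=[-2.4743]
Step 46: x=[1.5865] v=[-2.4603]
Step 47: x=[1.4644] v=[-2.4428]
Step 48: x=[1.3433] v=[-2.4218]
Step 49: x=[1.2234] v=[-2.3973]
Step 50: x=[1.1049] v=[-2.3694]
Step 51: x=[0.9880] v=[-2.3381]
Step 52: x=[0.8728] v=[-2.3035]
Step 53: x=[0.7595] v=[-2.2656]
Step 54: x=[0.6483] v=[-2.2244]
Step 55: x=[0.5393] v=[-2.1801]
Step 56: x=[0.4327] v=[-2.1327]
Step 57: x=[0.3286] v=[-2.0822]
Step 58: x=[0.2272] v=[-2.0287]
Step 59: x=[0.1286] v=[-1.9723]
Step 60: x=[0.0329] v=[-1.9131]
Step 61: x=[-0.0597] v=[-1.8512]
Step 62: x=[-0.1490] v=[-1.7866]
Step 63: x=[-0.2350] v=[-1.7195]
Step 64: x=[-0.3175] v=[-1.6499]
Step 65: x=[-0.3964] v=[-1.5780]
Step 66: x=[-0.4716] v=[-1.5038]
Step 67: x=[-0.5430] v=[-1.4275]
Step 68: x=[-0.6105] v=[-1.3491]
Step 69: x=[-0.6739] v=[-1.2688]
Step 70: x=[-0.7332] v=[-1.1867]
Step 71: x=[-0.7883] v=[-1.1029]
Step 72: x=[-0.8392] v=[-1.0175]
Step 73: x=[-0.8857] v=[-0.9307]
Step 74: x=[-0.9278] v=[-0.8425]
Step 75: x=[-0.9655] v=[-0.7531]
Step 76: x=[-0.9986] v=[-0.6627]
Step 77: x=[-1.0272] v=[-0.5713]
Step 78: x=[-1.0512] v=[-0.4791]
v[0] did not become non-negative within 78 steps; using fallback time=3.9000

Answer: 3.9000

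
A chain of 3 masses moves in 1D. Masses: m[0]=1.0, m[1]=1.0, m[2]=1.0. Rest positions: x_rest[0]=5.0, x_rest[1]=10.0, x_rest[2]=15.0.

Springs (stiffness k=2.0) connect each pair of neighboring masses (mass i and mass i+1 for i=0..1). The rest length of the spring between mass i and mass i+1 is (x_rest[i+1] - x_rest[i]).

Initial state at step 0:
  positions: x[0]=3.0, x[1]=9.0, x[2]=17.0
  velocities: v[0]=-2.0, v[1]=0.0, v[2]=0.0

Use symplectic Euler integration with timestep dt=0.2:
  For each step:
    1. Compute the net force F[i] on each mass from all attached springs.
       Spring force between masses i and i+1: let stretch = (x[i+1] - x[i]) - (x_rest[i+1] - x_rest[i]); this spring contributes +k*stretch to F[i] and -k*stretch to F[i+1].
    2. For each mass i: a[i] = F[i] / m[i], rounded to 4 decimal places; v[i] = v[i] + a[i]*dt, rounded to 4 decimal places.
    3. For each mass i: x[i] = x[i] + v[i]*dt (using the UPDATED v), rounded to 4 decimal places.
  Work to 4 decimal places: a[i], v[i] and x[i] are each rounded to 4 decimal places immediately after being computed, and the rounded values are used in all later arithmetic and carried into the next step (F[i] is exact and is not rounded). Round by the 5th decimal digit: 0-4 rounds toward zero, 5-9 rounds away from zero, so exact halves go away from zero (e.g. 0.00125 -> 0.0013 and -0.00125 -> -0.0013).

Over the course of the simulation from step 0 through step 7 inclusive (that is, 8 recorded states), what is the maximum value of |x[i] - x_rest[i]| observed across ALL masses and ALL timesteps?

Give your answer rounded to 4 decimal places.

Answer: 2.5687

Derivation:
Step 0: x=[3.0000 9.0000 17.0000] v=[-2.0000 0.0000 0.0000]
Step 1: x=[2.6800 9.1600 16.7600] v=[-1.6000 0.8000 -1.2000]
Step 2: x=[2.4784 9.4096 16.3120] v=[-1.0080 1.2480 -2.2400]
Step 3: x=[2.4313 9.6569 15.7118] v=[-0.2355 1.2365 -3.0010]
Step 4: x=[2.5622 9.8105 15.0272] v=[0.6547 0.7682 -3.4230]
Step 5: x=[2.8730 9.8016 14.3253] v=[1.5540 -0.0444 -3.5097]
Step 6: x=[3.3381 9.6003 13.6615] v=[2.3254 -1.0064 -3.3192]
Step 7: x=[3.9042 9.2229 13.0728] v=[2.8303 -1.8868 -2.9437]
Max displacement = 2.5687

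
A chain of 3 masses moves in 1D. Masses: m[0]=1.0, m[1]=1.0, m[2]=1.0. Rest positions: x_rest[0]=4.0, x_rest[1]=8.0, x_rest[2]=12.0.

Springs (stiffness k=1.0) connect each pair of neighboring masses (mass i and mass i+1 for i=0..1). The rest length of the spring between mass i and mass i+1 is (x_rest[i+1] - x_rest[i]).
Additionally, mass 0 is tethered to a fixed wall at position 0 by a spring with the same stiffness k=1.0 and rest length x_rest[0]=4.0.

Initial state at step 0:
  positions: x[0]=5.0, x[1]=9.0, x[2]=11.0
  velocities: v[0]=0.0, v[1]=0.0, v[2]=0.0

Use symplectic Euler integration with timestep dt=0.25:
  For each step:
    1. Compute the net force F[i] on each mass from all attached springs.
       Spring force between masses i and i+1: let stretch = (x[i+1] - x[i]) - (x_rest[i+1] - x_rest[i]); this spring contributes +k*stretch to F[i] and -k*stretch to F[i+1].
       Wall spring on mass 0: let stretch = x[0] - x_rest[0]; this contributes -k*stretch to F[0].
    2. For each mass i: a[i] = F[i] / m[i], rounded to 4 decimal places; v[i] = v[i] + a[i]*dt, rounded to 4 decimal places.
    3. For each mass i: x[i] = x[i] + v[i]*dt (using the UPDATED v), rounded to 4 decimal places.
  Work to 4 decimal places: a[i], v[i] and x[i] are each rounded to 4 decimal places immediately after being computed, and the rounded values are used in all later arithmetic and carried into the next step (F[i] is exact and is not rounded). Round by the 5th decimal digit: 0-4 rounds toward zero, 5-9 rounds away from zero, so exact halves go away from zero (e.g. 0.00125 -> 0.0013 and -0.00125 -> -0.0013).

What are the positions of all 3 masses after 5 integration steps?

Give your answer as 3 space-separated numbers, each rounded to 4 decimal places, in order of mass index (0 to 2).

Step 0: x=[5.0000 9.0000 11.0000] v=[0.0000 0.0000 0.0000]
Step 1: x=[4.9375 8.8750 11.1250] v=[-0.2500 -0.5000 0.5000]
Step 2: x=[4.8125 8.6445 11.3594] v=[-0.5000 -0.9219 0.9375]
Step 3: x=[4.6262 8.3442 11.6741] v=[-0.7451 -1.2012 1.2588]
Step 4: x=[4.3832 8.0197 12.0307] v=[-0.9722 -1.2982 1.4263]
Step 5: x=[4.0935 7.7186 12.3866] v=[-1.1589 -1.2046 1.4236]

Answer: 4.0935 7.7186 12.3866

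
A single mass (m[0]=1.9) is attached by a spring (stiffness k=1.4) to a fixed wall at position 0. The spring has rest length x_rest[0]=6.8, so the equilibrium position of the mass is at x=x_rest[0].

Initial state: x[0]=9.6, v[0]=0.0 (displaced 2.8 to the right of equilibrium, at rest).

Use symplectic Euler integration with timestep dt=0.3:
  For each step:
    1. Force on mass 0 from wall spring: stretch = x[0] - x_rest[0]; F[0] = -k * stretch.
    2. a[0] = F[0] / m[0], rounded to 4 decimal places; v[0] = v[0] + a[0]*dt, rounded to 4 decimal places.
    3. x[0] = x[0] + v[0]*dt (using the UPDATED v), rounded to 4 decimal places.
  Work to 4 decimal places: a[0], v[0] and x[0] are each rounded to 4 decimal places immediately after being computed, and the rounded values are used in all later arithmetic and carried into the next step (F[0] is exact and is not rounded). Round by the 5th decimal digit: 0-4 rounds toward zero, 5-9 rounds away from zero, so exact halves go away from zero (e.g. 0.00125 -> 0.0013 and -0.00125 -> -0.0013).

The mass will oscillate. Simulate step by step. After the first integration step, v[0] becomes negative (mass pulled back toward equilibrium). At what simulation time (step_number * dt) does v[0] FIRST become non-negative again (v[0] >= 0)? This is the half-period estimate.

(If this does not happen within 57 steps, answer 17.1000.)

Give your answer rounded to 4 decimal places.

Answer: 3.9000

Derivation:
Step 0: x=[9.6000] v=[0.0000]
Step 1: x=[9.4143] v=[-0.6190]
Step 2: x=[9.0552] v=[-1.1969]
Step 3: x=[8.5466] v=[-1.6954]
Step 4: x=[7.9222] v=[-2.0815]
Step 5: x=[7.2233] v=[-2.3296]
Step 6: x=[6.4963] v=[-2.4232]
Step 7: x=[5.7895] v=[-2.3561]
Step 8: x=[5.1497] v=[-2.1327]
Step 9: x=[4.6193] v=[-1.7679]
Step 10: x=[4.2335] v=[-1.2859]
Step 11: x=[4.0179] v=[-0.7186]
Step 12: x=[3.9868] v=[-0.1036]
Step 13: x=[4.1423] v=[0.5183]
First v>=0 after going negative at step 13, time=3.9000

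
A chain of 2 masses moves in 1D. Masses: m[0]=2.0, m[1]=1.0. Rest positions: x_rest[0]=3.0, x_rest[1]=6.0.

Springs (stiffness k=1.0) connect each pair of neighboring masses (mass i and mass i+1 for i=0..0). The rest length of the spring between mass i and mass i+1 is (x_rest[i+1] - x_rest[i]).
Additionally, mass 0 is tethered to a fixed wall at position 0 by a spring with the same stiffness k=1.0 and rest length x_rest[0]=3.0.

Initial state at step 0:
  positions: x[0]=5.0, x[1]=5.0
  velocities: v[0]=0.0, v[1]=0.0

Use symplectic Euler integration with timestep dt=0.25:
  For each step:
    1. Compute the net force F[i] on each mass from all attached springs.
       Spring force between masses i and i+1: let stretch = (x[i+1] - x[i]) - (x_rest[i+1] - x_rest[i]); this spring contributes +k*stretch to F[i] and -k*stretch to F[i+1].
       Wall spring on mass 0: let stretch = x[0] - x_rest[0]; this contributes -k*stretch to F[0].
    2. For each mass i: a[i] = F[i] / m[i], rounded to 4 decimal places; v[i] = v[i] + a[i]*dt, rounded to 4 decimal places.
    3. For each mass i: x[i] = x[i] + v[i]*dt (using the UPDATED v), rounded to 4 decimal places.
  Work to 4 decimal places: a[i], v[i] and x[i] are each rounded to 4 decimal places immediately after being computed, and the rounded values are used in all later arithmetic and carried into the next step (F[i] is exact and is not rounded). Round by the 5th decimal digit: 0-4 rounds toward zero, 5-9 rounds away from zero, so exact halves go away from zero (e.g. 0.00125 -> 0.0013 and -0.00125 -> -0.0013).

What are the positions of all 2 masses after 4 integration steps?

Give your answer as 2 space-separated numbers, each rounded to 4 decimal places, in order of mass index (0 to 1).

Step 0: x=[5.0000 5.0000] v=[0.0000 0.0000]
Step 1: x=[4.8438 5.1875] v=[-0.6250 0.7500]
Step 2: x=[4.5469 5.5410] v=[-1.1875 1.4141]
Step 3: x=[4.1390 6.0199] v=[-1.6316 1.9156]
Step 4: x=[3.6605 6.5688] v=[-1.9139 2.1954]

Answer: 3.6605 6.5688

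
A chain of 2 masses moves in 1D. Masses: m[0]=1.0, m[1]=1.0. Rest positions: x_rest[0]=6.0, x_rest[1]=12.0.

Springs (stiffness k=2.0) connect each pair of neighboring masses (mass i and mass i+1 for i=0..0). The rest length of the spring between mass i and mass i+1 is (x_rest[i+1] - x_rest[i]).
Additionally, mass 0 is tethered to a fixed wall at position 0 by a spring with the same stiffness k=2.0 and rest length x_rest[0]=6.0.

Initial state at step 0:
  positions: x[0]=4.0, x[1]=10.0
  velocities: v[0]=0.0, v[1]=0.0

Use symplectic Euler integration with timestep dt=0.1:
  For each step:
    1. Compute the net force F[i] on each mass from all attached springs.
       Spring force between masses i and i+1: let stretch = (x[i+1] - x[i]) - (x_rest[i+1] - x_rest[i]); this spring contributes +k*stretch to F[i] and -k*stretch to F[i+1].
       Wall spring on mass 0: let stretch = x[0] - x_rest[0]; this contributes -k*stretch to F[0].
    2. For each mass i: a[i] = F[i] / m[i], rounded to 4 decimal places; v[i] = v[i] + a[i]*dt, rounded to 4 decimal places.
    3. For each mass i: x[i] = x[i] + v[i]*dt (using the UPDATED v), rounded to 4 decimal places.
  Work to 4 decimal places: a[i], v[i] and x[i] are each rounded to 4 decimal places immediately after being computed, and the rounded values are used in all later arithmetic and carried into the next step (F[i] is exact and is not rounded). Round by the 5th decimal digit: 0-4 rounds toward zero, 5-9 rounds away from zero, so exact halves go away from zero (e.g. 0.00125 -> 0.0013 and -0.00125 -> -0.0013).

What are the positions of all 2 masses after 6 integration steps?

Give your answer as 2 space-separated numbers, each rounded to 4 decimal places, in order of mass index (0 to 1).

Answer: 4.7346 10.0521

Derivation:
Step 0: x=[4.0000 10.0000] v=[0.0000 0.0000]
Step 1: x=[4.0400 10.0000] v=[0.4000 0.0000]
Step 2: x=[4.1184 10.0008] v=[0.7840 0.0080]
Step 3: x=[4.2321 10.0040] v=[1.1368 0.0315]
Step 4: x=[4.3766 10.0117] v=[1.4448 0.0771]
Step 5: x=[4.5463 10.0267] v=[1.6965 0.1501]
Step 6: x=[4.7346 10.0521] v=[1.8833 0.2540]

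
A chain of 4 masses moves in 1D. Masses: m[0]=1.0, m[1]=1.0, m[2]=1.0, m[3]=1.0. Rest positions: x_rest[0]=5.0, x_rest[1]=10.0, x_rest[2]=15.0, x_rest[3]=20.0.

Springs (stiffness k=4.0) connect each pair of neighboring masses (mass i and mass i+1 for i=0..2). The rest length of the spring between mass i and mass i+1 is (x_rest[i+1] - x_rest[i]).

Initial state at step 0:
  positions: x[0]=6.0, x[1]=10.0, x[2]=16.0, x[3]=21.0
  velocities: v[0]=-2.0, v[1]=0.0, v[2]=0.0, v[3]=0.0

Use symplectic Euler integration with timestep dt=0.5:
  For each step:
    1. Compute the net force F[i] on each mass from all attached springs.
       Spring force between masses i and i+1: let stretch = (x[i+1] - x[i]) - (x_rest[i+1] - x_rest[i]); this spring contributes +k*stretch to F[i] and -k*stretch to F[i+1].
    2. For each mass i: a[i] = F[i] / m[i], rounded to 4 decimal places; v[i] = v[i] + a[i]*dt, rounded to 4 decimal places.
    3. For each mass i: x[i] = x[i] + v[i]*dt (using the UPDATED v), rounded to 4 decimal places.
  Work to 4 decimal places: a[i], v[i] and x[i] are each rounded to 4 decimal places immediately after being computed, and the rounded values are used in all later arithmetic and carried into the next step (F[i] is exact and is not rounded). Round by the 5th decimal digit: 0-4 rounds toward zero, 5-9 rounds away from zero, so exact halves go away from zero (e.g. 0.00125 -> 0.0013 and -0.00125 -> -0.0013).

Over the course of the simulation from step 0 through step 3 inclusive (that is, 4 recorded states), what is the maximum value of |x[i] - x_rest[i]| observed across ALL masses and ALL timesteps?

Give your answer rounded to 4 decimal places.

Step 0: x=[6.0000 10.0000 16.0000 21.0000] v=[-2.0000 0.0000 0.0000 0.0000]
Step 1: x=[4.0000 12.0000 15.0000 21.0000] v=[-4.0000 4.0000 -2.0000 0.0000]
Step 2: x=[5.0000 9.0000 17.0000 20.0000] v=[2.0000 -6.0000 4.0000 -2.0000]
Step 3: x=[5.0000 10.0000 14.0000 21.0000] v=[0.0000 2.0000 -6.0000 2.0000]
Max displacement = 2.0000

Answer: 2.0000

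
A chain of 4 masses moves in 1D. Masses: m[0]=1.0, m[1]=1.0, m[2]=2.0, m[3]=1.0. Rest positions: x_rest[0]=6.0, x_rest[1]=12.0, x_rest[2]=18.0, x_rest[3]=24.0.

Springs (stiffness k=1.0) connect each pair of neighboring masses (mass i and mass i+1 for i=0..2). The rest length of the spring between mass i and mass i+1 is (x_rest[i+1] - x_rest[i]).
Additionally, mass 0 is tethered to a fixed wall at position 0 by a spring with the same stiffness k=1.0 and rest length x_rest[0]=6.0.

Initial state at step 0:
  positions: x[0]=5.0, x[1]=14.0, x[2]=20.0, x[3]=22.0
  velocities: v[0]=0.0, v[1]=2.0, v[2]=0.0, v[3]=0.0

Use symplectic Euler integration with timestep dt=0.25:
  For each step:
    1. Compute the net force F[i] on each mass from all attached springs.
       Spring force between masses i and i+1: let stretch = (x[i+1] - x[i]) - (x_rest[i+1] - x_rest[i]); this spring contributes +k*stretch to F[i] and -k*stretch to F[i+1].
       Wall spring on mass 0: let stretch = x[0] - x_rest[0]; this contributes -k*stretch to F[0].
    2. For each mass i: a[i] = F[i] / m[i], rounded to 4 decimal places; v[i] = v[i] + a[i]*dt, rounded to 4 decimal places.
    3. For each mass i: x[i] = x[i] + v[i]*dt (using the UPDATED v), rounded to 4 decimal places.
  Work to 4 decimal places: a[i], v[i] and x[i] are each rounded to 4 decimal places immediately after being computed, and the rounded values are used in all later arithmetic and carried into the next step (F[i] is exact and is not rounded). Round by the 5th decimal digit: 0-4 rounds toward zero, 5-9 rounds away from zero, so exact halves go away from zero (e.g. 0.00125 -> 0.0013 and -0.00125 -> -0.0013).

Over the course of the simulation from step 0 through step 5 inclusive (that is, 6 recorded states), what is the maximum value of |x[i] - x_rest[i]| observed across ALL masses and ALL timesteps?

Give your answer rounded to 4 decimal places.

Answer: 2.4063

Derivation:
Step 0: x=[5.0000 14.0000 20.0000 22.0000] v=[0.0000 2.0000 0.0000 0.0000]
Step 1: x=[5.2500 14.3125 19.8750 22.2500] v=[1.0000 1.2500 -0.5000 1.0000]
Step 2: x=[5.7383 14.4063 19.6504 22.7266] v=[1.9531 0.3750 -0.8985 1.9063]
Step 3: x=[6.4097 14.2861 19.3580 23.3859] v=[2.6855 -0.4810 -1.1695 2.6373]
Step 4: x=[7.1728 13.9906 19.0330 24.1685] v=[3.0522 -1.1821 -1.3000 3.1303]
Step 5: x=[7.9137 13.5841 18.7109 25.0051] v=[2.9635 -1.6260 -1.2884 3.3464]
Max displacement = 2.4063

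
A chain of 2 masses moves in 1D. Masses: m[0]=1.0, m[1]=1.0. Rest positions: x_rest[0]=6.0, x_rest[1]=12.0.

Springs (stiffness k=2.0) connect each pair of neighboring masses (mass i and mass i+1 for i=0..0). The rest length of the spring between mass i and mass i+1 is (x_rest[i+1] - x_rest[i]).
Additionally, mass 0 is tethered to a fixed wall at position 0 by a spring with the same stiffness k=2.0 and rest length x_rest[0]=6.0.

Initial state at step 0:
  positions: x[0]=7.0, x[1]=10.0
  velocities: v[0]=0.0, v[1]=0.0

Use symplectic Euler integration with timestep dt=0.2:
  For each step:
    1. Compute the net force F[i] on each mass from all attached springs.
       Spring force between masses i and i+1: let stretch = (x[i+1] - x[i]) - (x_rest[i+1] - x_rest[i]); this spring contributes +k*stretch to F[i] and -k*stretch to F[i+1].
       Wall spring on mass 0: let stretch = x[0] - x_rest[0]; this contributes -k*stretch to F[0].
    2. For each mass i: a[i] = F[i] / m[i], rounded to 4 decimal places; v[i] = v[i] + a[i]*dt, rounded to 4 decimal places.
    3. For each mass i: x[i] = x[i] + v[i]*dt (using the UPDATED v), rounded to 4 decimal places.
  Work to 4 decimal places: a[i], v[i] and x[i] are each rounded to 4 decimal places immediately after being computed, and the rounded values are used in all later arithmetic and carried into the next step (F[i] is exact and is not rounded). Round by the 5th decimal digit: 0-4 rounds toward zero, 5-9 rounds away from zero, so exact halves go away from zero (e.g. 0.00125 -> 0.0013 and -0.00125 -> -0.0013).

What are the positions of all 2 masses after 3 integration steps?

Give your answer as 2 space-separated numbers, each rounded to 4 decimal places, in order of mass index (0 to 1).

Step 0: x=[7.0000 10.0000] v=[0.0000 0.0000]
Step 1: x=[6.6800 10.2400] v=[-1.6000 1.2000]
Step 2: x=[6.1104 10.6752] v=[-2.8480 2.1760]
Step 3: x=[5.4172 11.2252] v=[-3.4662 2.7501]

Answer: 5.4172 11.2252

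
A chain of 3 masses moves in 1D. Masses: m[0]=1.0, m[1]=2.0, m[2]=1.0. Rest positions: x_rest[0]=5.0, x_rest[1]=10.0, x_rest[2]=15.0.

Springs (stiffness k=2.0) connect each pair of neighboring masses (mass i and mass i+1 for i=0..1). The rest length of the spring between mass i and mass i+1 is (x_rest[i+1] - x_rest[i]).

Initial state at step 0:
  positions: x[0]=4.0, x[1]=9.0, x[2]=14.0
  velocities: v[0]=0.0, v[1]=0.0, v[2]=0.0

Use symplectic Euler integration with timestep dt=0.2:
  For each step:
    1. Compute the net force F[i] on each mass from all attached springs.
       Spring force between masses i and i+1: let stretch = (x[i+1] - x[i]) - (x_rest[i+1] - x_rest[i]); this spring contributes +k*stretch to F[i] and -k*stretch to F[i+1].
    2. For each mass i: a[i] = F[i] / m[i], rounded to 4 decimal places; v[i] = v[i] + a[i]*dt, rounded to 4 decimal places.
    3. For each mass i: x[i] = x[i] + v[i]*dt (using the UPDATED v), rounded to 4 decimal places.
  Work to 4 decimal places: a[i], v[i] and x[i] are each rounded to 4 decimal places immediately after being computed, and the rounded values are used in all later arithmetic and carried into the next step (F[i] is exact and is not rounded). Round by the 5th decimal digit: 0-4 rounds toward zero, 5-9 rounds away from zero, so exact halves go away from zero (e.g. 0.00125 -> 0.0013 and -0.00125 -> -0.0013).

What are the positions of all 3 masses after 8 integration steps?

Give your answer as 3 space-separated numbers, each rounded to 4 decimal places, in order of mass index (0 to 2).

Step 0: x=[4.0000 9.0000 14.0000] v=[0.0000 0.0000 0.0000]
Step 1: x=[4.0000 9.0000 14.0000] v=[0.0000 0.0000 0.0000]
Step 2: x=[4.0000 9.0000 14.0000] v=[0.0000 0.0000 0.0000]
Step 3: x=[4.0000 9.0000 14.0000] v=[0.0000 0.0000 0.0000]
Step 4: x=[4.0000 9.0000 14.0000] v=[0.0000 0.0000 0.0000]
Step 5: x=[4.0000 9.0000 14.0000] v=[0.0000 0.0000 0.0000]
Step 6: x=[4.0000 9.0000 14.0000] v=[0.0000 0.0000 0.0000]
Step 7: x=[4.0000 9.0000 14.0000] v=[0.0000 0.0000 0.0000]
Step 8: x=[4.0000 9.0000 14.0000] v=[0.0000 0.0000 0.0000]

Answer: 4.0000 9.0000 14.0000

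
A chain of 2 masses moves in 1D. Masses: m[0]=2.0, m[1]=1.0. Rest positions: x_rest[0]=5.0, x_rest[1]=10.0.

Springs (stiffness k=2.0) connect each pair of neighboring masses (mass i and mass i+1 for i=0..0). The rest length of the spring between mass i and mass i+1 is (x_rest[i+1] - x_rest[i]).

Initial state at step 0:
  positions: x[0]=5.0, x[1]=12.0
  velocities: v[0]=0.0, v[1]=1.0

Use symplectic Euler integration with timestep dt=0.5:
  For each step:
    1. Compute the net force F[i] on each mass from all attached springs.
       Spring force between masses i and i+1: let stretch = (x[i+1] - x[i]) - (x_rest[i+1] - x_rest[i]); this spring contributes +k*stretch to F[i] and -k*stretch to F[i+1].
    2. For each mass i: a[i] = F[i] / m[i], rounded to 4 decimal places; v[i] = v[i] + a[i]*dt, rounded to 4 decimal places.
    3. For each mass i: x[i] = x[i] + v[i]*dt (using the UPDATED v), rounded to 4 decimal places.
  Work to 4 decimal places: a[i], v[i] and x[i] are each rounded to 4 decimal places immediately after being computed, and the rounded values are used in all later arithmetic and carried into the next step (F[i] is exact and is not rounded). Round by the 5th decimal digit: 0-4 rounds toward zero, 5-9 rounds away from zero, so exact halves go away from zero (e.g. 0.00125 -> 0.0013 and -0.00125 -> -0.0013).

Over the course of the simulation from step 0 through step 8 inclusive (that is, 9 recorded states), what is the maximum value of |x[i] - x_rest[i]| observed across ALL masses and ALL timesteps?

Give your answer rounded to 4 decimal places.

Step 0: x=[5.0000 12.0000] v=[0.0000 1.0000]
Step 1: x=[5.5000 11.5000] v=[1.0000 -1.0000]
Step 2: x=[6.2500 10.5000] v=[1.5000 -2.0000]
Step 3: x=[6.8125 9.8750] v=[1.1250 -1.2500]
Step 4: x=[6.8907 10.2188] v=[0.1563 0.6875]
Step 5: x=[6.5509 11.3985] v=[-0.6797 2.3594]
Step 6: x=[6.1730 12.6544] v=[-0.7559 2.5118]
Step 7: x=[6.1654 13.1696] v=[-0.0152 1.0304]
Step 8: x=[6.6589 12.6827] v=[0.9869 -0.9738]
Max displacement = 3.1696

Answer: 3.1696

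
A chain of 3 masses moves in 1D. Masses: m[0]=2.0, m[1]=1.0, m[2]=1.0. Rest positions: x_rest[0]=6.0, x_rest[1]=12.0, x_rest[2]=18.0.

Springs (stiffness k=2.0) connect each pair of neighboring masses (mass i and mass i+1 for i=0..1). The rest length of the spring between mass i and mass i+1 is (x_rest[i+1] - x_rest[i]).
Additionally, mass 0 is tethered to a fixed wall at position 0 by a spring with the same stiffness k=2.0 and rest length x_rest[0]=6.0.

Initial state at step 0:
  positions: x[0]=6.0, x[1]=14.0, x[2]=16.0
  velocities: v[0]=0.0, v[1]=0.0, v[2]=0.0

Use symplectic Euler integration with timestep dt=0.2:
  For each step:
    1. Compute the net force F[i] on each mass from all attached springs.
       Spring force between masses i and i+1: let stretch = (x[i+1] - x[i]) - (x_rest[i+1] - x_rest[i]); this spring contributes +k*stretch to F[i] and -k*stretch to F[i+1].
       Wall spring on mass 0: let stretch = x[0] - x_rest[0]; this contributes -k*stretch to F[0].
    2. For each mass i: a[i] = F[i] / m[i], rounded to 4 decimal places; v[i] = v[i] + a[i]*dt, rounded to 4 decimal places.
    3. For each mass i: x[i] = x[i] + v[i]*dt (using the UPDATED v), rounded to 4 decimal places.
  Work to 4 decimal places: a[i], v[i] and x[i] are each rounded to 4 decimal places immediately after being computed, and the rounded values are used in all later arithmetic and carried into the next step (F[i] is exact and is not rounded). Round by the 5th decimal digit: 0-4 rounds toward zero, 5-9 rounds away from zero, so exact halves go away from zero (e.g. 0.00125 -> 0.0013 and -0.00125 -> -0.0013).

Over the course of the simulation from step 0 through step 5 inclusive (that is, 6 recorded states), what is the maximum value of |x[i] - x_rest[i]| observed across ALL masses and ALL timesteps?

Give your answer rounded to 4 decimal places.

Step 0: x=[6.0000 14.0000 16.0000] v=[0.0000 0.0000 0.0000]
Step 1: x=[6.0800 13.5200 16.3200] v=[0.4000 -2.4000 1.6000]
Step 2: x=[6.2144 12.6688 16.8960] v=[0.6720 -4.2560 2.8800]
Step 3: x=[6.3584 11.6394 17.6138] v=[0.7200 -5.1469 3.5891]
Step 4: x=[6.4593 10.6655 18.3337] v=[0.5045 -4.8695 3.5993]
Step 5: x=[6.4701 9.9686 18.9201] v=[0.0539 -3.4847 2.9320]
Max displacement = 2.0314

Answer: 2.0314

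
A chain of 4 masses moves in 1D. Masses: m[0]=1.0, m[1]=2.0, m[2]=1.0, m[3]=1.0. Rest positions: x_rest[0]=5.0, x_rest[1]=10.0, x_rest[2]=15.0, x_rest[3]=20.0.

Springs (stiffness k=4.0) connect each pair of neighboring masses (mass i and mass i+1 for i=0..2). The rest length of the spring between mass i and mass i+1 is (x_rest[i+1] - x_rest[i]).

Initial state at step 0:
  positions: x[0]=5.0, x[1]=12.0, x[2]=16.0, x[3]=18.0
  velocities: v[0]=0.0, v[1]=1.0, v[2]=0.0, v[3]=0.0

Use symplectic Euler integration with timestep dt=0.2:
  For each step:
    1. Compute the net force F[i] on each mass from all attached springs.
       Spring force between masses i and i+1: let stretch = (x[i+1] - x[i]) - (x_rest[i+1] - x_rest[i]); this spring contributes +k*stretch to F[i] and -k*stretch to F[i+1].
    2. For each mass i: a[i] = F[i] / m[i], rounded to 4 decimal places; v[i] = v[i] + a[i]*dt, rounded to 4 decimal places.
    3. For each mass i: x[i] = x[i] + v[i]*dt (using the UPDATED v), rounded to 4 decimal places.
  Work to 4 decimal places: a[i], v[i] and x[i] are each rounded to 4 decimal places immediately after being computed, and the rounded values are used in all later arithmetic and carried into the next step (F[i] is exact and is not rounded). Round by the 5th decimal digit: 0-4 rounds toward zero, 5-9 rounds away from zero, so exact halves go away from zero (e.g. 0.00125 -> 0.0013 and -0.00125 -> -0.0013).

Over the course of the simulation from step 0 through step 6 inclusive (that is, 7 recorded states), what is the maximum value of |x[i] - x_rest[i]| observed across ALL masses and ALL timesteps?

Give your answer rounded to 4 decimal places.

Step 0: x=[5.0000 12.0000 16.0000 18.0000] v=[0.0000 1.0000 0.0000 0.0000]
Step 1: x=[5.3200 11.9600 15.6800 18.4800] v=[1.6000 -0.2000 -1.6000 2.4000]
Step 2: x=[5.9024 11.6864 15.2128 19.3120] v=[2.9120 -1.3680 -2.3360 4.1600]
Step 3: x=[6.6102 11.2322 14.8372 20.2881] v=[3.5392 -2.2710 -1.8778 4.8806]
Step 4: x=[7.2576 10.6966 14.7570 21.1921] v=[3.2368 -2.6778 -0.4011 4.5199]
Step 5: x=[7.6552 10.2108 15.0567 21.8665] v=[1.9880 -2.4292 1.4987 3.3718]
Step 6: x=[7.6617 9.9082 15.6707 22.2513] v=[0.0325 -1.5131 3.0698 1.9240]
Max displacement = 2.6617

Answer: 2.6617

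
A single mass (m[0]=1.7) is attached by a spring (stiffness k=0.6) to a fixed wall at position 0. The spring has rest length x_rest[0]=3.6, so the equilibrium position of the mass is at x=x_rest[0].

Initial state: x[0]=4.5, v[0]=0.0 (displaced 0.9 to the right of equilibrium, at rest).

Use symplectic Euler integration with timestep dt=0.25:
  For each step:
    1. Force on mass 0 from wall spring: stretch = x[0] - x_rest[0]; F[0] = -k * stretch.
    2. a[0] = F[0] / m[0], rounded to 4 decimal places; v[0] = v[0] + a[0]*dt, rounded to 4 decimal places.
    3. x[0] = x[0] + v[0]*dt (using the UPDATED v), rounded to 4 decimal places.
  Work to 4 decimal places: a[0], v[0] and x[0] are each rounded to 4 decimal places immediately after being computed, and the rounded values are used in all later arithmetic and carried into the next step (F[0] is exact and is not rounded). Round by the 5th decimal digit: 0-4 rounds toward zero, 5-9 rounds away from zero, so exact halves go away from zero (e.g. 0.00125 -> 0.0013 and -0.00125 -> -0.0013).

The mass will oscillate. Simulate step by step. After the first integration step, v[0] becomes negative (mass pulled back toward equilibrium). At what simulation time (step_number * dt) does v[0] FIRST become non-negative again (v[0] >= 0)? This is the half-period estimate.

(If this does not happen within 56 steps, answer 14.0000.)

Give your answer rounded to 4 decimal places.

Answer: 5.5000

Derivation:
Step 0: x=[4.5000] v=[0.0000]
Step 1: x=[4.4802] v=[-0.0794]
Step 2: x=[4.4409] v=[-0.1571]
Step 3: x=[4.3831] v=[-0.2313]
Step 4: x=[4.3080] v=[-0.3004]
Step 5: x=[4.2173] v=[-0.3629]
Step 6: x=[4.1130] v=[-0.4174]
Step 7: x=[3.9973] v=[-0.4627]
Step 8: x=[3.8729] v=[-0.4978]
Step 9: x=[3.7424] v=[-0.5219]
Step 10: x=[3.6088] v=[-0.5345]
Step 11: x=[3.4750] v=[-0.5353]
Step 12: x=[3.3439] v=[-0.5243]
Step 13: x=[3.2185] v=[-0.5017]
Step 14: x=[3.1015] v=[-0.4681]
Step 15: x=[2.9955] v=[-0.4241]
Step 16: x=[2.9028] v=[-0.3708]
Step 17: x=[2.8255] v=[-0.3093]
Step 18: x=[2.7653] v=[-0.2410]
Step 19: x=[2.7235] v=[-0.1674]
Step 20: x=[2.7010] v=[-0.0901]
Step 21: x=[2.6983] v=[-0.0108]
Step 22: x=[2.7155] v=[0.0688]
First v>=0 after going negative at step 22, time=5.5000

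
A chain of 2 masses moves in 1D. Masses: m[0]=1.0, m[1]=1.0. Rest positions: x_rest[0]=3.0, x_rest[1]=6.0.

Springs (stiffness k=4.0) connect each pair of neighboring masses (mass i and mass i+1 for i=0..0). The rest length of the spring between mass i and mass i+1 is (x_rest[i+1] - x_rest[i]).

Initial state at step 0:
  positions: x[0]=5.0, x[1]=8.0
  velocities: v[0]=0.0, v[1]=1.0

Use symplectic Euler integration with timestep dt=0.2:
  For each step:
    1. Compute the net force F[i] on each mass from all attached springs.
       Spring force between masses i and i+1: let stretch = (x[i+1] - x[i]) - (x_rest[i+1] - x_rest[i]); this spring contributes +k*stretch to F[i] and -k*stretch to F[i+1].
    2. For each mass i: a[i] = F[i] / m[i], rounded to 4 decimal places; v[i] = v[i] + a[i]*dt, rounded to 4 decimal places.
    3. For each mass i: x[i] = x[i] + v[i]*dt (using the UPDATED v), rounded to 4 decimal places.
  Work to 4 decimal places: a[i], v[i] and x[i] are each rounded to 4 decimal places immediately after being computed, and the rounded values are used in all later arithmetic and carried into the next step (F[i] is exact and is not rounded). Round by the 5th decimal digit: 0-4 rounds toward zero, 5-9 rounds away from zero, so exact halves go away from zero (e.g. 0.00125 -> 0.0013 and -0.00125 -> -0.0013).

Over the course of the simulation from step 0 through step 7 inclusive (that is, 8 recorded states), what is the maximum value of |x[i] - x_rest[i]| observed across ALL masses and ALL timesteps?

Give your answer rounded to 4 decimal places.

Step 0: x=[5.0000 8.0000] v=[0.0000 1.0000]
Step 1: x=[5.0000 8.2000] v=[0.0000 1.0000]
Step 2: x=[5.0320 8.3680] v=[0.1600 0.8400]
Step 3: x=[5.1178 8.4822] v=[0.4288 0.5712]
Step 4: x=[5.2619 8.5381] v=[0.7203 0.2797]
Step 5: x=[5.4502 8.5498] v=[0.9413 0.0587]
Step 6: x=[5.6544 8.5456] v=[1.0210 -0.0210]
Step 7: x=[5.8412 8.5588] v=[0.9340 0.0660]
Max displacement = 2.8412

Answer: 2.8412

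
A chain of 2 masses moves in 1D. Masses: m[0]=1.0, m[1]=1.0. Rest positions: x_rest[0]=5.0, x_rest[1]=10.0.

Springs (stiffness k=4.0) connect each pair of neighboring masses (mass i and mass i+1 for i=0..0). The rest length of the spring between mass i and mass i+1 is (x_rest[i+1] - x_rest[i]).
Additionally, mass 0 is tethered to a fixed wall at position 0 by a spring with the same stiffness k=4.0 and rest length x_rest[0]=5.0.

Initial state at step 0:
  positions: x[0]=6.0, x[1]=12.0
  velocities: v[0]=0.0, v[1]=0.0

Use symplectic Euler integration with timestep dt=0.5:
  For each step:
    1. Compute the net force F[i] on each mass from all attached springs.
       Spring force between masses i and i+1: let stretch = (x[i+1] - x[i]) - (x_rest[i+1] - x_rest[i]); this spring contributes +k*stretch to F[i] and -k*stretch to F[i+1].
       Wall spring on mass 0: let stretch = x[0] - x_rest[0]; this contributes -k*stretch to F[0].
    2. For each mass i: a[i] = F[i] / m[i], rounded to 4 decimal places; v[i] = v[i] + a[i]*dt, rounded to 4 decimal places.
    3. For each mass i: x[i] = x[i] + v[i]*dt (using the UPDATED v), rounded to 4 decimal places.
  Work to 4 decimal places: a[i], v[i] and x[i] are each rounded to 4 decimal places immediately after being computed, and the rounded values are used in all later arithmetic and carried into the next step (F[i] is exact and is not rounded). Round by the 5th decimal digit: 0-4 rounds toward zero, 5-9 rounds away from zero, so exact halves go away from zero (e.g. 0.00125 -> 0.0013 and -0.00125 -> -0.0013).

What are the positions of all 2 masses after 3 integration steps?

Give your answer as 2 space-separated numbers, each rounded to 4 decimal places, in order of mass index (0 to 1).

Answer: 4.0000 9.0000

Derivation:
Step 0: x=[6.0000 12.0000] v=[0.0000 0.0000]
Step 1: x=[6.0000 11.0000] v=[0.0000 -2.0000]
Step 2: x=[5.0000 10.0000] v=[-2.0000 -2.0000]
Step 3: x=[4.0000 9.0000] v=[-2.0000 -2.0000]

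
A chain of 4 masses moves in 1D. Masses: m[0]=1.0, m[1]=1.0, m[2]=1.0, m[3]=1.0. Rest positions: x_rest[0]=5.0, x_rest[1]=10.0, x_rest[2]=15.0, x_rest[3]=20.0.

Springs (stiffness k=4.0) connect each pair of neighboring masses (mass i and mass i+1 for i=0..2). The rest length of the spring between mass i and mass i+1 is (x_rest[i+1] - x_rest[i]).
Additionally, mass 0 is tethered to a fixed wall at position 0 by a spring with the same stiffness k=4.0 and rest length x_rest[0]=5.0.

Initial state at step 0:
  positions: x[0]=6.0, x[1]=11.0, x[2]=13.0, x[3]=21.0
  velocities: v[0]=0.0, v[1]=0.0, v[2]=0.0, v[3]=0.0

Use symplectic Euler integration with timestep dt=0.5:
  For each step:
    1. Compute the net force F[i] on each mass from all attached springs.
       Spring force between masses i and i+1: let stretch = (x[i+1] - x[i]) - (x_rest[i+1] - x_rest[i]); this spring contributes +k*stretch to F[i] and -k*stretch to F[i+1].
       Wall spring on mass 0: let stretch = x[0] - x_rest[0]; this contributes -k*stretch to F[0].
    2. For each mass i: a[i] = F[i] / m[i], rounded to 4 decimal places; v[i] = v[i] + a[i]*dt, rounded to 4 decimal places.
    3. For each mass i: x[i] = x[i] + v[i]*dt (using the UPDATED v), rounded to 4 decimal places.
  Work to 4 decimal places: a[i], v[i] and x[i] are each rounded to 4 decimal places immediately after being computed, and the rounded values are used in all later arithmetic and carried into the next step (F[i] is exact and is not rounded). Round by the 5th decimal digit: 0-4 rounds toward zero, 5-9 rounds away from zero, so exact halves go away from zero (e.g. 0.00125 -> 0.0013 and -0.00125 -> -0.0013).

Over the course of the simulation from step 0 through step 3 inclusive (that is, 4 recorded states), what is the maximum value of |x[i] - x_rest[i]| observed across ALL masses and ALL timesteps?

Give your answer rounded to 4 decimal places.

Step 0: x=[6.0000 11.0000 13.0000 21.0000] v=[0.0000 0.0000 0.0000 0.0000]
Step 1: x=[5.0000 8.0000 19.0000 18.0000] v=[-2.0000 -6.0000 12.0000 -6.0000]
Step 2: x=[2.0000 13.0000 13.0000 21.0000] v=[-6.0000 10.0000 -12.0000 6.0000]
Step 3: x=[8.0000 7.0000 15.0000 21.0000] v=[12.0000 -12.0000 4.0000 0.0000]
Max displacement = 4.0000

Answer: 4.0000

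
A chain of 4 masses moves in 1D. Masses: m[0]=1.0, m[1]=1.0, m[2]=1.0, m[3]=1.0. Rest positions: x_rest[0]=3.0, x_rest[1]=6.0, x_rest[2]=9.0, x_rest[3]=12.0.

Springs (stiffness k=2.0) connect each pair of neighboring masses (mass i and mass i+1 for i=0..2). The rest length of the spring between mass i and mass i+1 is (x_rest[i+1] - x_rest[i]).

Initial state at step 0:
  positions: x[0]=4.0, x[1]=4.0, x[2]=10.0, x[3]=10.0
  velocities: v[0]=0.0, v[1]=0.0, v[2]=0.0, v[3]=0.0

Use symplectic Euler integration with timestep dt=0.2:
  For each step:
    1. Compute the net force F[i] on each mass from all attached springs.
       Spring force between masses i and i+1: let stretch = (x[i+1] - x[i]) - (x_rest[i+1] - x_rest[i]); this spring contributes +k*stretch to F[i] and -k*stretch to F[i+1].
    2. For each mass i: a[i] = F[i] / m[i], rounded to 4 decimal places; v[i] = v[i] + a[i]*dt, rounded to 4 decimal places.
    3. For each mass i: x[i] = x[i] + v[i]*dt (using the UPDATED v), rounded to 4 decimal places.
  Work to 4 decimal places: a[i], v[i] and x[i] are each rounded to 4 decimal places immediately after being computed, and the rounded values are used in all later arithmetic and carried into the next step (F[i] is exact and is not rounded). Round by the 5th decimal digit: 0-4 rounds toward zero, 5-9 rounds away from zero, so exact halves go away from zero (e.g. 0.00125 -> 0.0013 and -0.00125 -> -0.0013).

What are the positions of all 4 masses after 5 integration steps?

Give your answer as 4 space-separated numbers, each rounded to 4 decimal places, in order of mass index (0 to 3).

Answer: 2.0223 7.4403 6.5597 11.9777

Derivation:
Step 0: x=[4.0000 4.0000 10.0000 10.0000] v=[0.0000 0.0000 0.0000 0.0000]
Step 1: x=[3.7600 4.4800 9.5200 10.2400] v=[-1.2000 2.4000 -2.4000 1.2000]
Step 2: x=[3.3376 5.3056 8.6944 10.6624] v=[-2.1120 4.1280 -4.1280 2.1120]
Step 3: x=[2.8326 6.2449 7.7551 11.1674] v=[-2.5248 4.6963 -4.6963 2.5248]
Step 4: x=[2.3606 7.0320 6.9680 11.6394] v=[-2.3599 3.9355 -3.9355 2.3599]
Step 5: x=[2.0223 7.4403 6.5597 11.9777] v=[-1.6913 2.0413 -2.0413 1.6913]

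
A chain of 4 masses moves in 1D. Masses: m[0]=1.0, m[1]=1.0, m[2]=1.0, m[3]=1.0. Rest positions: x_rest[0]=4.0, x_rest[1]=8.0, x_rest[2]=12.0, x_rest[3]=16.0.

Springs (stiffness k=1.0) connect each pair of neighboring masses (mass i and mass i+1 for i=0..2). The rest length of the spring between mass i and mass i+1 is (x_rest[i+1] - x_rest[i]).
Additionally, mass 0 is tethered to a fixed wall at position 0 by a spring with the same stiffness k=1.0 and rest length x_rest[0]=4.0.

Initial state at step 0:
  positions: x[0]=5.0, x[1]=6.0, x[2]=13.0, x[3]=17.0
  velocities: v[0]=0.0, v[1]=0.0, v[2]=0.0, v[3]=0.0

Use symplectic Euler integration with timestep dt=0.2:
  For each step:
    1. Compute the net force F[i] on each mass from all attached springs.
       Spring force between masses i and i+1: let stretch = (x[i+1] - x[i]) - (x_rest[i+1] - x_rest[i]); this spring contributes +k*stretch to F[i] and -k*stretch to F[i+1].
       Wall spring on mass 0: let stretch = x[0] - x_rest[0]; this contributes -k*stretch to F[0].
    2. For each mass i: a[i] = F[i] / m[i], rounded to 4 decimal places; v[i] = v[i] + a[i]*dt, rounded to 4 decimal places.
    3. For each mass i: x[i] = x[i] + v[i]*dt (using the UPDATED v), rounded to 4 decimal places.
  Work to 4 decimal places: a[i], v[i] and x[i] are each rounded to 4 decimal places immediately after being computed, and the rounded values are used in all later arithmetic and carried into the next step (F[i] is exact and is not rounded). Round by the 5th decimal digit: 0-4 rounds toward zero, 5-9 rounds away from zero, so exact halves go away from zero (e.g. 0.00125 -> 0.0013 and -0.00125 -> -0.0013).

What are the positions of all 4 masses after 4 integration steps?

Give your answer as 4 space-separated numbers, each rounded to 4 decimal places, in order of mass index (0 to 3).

Answer: 3.7154 7.9721 12.0679 16.9346

Derivation:
Step 0: x=[5.0000 6.0000 13.0000 17.0000] v=[0.0000 0.0000 0.0000 0.0000]
Step 1: x=[4.8400 6.2400 12.8800 17.0000] v=[-0.8000 1.2000 -0.6000 0.0000]
Step 2: x=[4.5424 6.6896 12.6592 16.9952] v=[-1.4880 2.2480 -1.1040 -0.0240]
Step 3: x=[4.1490 7.2921 12.3731 16.9770] v=[-1.9670 3.0125 -1.4307 -0.0912]
Step 4: x=[3.7154 7.9721 12.0679 16.9346] v=[-2.1682 3.4001 -1.5261 -0.2120]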